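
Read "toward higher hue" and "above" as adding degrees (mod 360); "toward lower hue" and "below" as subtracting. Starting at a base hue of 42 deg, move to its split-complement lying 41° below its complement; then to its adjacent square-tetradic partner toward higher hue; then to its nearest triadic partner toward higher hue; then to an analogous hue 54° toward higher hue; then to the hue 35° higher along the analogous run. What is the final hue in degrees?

split-comp 41° ↓ +139°: 42 + 139 = 181°
square ↑ +90°: 181 + 90 = 271°
triadic ↑ +120°: 271 + 120 = 391 → 391 − 360 = 31°
analog 54° ↑ +54°: 31 + 54 = 85°
analog 35° ↑ +35°: 85 + 35 = 120°

120°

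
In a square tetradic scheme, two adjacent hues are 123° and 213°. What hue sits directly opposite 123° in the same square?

303°

A square tetradic scheme places four hues 90° apart; opposite corners are 180° apart.
123 + 180 = 303°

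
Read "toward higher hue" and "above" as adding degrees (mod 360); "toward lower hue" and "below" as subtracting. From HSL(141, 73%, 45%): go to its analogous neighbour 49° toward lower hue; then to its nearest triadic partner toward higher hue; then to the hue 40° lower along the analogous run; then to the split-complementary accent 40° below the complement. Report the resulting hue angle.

312°

141 − 49 = 92°   (analog 49° ↓)
92 + 120 = 212°   (triadic ↑)
212 − 40 = 172°   (analog 40° ↓)
172 + 140 = 312°   (split-comp 40° ↓)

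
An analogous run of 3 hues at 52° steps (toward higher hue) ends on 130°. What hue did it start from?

2 steps of 52° (toward higher hue) give a net shift of +104°.
Start = end − shift: 130 − 104 = 26°

26°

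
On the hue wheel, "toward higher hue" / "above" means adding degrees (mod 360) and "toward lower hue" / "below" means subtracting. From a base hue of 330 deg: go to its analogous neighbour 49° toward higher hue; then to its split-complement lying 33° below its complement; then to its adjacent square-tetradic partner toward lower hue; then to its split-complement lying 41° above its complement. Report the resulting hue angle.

297°

analog 49° ↑ +49°: 330 + 49 = 379 → 379 − 360 = 19°
split-comp 33° ↓ +147°: 19 + 147 = 166°
square ↓ −90°: 166 − 90 = 76°
split-comp 41° ↑ +221°: 76 + 221 = 297°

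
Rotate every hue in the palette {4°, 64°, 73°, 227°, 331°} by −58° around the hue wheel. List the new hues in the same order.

4 − 58 = -54 → -54 + 360 = 306°
64 − 58 = 6°
73 − 58 = 15°
227 − 58 = 169°
331 − 58 = 273°

306°, 6°, 15°, 169°, 273°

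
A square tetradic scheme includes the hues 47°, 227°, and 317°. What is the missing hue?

137°

A square tetradic scheme places four hues every 90°.
The full set through 47° is {47°, 137°, 227°, 317°}.
Given {47°, 227°, 317°}, the missing hue is 137°.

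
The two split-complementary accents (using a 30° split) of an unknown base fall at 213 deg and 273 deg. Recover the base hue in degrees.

The accents sit 30° either side of the complement, so the complement is their short-arc midpoint on the wheel.
Short-arc midpoint of 213° and 273°: 243°.
Base is 180° from the complement: 243 − 180 = 63°

63°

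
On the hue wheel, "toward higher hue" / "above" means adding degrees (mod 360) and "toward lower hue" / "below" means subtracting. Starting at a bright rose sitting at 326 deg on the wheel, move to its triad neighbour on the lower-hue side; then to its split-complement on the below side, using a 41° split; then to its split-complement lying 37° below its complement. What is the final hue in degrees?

−120° (triadic ↓): 326 − 120 = 206°
+139° (split-comp 41° ↓): 206 + 139 = 345°
+143° (split-comp 37° ↓): 345 + 143 = 488 → 488 − 360 = 128°

128°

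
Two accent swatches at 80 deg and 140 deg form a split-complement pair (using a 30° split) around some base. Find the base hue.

290°

The accents sit 30° either side of the complement, so the complement is their short-arc midpoint on the wheel.
Short-arc midpoint of 80° and 140°: 110°.
Base is 180° from the complement: 110 − 180 = -70 → -70 + 360 = 290°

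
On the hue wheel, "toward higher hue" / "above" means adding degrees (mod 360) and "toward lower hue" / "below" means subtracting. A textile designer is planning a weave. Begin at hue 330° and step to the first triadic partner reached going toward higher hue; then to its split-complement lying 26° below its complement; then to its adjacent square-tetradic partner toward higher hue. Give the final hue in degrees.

330 + 120 = 450 → 450 − 360 = 90°   (triadic ↑)
90 + 154 = 244°   (split-comp 26° ↓)
244 + 90 = 334°   (square ↑)

334°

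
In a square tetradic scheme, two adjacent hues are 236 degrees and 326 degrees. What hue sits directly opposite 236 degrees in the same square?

56°

A square tetradic scheme places four hues 90° apart; opposite corners are 180° apart.
236 + 180 = 416 → 416 − 360 = 56°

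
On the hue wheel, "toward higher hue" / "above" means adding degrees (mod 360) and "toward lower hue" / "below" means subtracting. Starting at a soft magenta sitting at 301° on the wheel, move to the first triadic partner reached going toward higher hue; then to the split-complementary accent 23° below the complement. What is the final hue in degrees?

triadic ↑ +120°: 301 + 120 = 421 → 421 − 360 = 61°
split-comp 23° ↓ +157°: 61 + 157 = 218°

218°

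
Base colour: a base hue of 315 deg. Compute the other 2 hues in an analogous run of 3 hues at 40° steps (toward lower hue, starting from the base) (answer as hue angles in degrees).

315 − 40 = 275°
315 − 80 = 235°

275° and 235°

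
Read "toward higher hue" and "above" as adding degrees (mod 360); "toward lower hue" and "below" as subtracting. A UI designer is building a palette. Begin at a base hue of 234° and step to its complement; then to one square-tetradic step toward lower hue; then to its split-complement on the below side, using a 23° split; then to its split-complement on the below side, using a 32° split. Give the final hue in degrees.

234 + 180 = 414 → 414 − 360 = 54°   (complement)
54 − 90 = -36 → -36 + 360 = 324°   (square ↓)
324 + 157 = 481 → 481 − 360 = 121°   (split-comp 23° ↓)
121 + 148 = 269°   (split-comp 32° ↓)

269°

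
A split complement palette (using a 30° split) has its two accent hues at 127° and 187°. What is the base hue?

337°

The accents sit 30° either side of the complement, so the complement is their short-arc midpoint on the wheel.
Short-arc midpoint of 127° and 187°: 157°.
Base is 180° from the complement: 157 − 180 = -23 → -23 + 360 = 337°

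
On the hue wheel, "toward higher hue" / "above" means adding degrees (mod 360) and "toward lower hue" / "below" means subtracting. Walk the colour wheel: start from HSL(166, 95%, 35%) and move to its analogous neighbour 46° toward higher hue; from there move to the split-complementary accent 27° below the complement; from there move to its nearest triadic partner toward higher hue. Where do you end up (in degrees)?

166 + 46 = 212°   (analog 46° ↑)
212 + 153 = 365 → 365 − 360 = 5°   (split-comp 27° ↓)
5 + 120 = 125°   (triadic ↑)

125°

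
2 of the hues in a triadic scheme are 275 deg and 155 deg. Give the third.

35°

A triad places three hues 120° apart.
The full set through 155° is {35°, 155°, 275°}.
Given {155°, 275°}, the missing hue is 35°.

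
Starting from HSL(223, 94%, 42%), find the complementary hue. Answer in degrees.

The complement sits 180° across the wheel.
223 + 180 = 403 → 403 − 360 = 43°

43°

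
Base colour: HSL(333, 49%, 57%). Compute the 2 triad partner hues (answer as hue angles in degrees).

333 + 120 = 453 → 453 − 360 = 93°
333 + 240 = 573 → 573 − 360 = 213°

93° and 213°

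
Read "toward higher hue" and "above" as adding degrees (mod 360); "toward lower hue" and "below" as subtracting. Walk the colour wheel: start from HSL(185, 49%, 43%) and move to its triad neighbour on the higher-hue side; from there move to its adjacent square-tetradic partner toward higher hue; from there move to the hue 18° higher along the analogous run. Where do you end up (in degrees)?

+120° (triadic ↑): 185 + 120 = 305°
+90° (square ↑): 305 + 90 = 395 → 395 − 360 = 35°
+18° (analog 18° ↑): 35 + 18 = 53°

53°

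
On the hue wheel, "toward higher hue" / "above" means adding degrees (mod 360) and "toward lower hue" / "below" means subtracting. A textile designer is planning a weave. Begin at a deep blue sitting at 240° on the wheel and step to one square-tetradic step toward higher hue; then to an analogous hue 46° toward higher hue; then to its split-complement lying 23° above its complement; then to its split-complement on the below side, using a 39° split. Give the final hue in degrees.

0°

240 + 90 = 330°   (square ↑)
330 + 46 = 376 → 376 − 360 = 16°   (analog 46° ↑)
16 + 203 = 219°   (split-comp 23° ↑)
219 + 141 = 360 → 360 − 360 = 0°   (split-comp 39° ↓)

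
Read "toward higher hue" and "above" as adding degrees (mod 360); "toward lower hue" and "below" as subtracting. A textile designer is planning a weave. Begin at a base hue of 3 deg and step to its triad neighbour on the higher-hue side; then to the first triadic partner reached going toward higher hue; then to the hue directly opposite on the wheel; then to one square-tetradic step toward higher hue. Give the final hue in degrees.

+120° (triadic ↑): 3 + 120 = 123°
+120° (triadic ↑): 123 + 120 = 243°
+180° (complement): 243 + 180 = 423 → 423 − 360 = 63°
+90° (square ↑): 63 + 90 = 153°

153°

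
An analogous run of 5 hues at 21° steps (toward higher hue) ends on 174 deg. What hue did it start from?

4 steps of 21° (toward higher hue) give a net shift of +84°.
Start = end − shift: 174 − 84 = 90°

90°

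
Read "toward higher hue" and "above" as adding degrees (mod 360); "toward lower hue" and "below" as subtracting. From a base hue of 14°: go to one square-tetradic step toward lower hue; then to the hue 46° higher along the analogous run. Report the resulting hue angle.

−90° (square ↓): 14 − 90 = -76 → -76 + 360 = 284°
+46° (analog 46° ↑): 284 + 46 = 330°

330°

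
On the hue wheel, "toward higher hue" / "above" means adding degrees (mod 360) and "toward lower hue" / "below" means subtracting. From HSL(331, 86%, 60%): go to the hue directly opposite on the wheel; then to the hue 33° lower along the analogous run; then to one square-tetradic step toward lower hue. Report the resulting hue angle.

+180° (complement): 331 + 180 = 511 → 511 − 360 = 151°
−33° (analog 33° ↓): 151 − 33 = 118°
−90° (square ↓): 118 − 90 = 28°

28°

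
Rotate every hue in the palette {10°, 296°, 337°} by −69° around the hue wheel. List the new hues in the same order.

10 − 69 = -59 → -59 + 360 = 301°
296 − 69 = 227°
337 − 69 = 268°

301°, 227°, 268°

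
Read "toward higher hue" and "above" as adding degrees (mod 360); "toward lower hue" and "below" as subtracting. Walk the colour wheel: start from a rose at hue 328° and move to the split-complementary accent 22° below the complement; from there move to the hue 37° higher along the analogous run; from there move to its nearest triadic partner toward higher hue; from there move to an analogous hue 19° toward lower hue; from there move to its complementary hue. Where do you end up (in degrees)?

84°

328 + 158 = 486 → 486 − 360 = 126°   (split-comp 22° ↓)
126 + 37 = 163°   (analog 37° ↑)
163 + 120 = 283°   (triadic ↑)
283 − 19 = 264°   (analog 19° ↓)
264 + 180 = 444 → 444 − 360 = 84°   (complement)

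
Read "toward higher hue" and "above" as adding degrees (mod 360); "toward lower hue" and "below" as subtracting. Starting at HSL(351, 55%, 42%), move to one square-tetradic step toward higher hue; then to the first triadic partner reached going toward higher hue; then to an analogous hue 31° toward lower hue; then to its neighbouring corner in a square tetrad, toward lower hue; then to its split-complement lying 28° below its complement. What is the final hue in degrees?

232°

+90° (square ↑): 351 + 90 = 441 → 441 − 360 = 81°
+120° (triadic ↑): 81 + 120 = 201°
−31° (analog 31° ↓): 201 − 31 = 170°
−90° (square ↓): 170 − 90 = 80°
+152° (split-comp 28° ↓): 80 + 152 = 232°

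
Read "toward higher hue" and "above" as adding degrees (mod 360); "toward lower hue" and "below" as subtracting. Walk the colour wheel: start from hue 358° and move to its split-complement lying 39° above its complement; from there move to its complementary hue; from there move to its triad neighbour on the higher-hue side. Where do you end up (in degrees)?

split-comp 39° ↑ +219°: 358 + 219 = 577 → 577 − 360 = 217°
complement +180°: 217 + 180 = 397 → 397 − 360 = 37°
triadic ↑ +120°: 37 + 120 = 157°

157°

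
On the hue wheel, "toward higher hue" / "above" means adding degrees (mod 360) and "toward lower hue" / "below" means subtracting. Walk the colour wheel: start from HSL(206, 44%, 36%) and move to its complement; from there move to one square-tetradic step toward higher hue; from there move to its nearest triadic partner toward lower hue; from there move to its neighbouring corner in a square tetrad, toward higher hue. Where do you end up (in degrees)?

86°

complement +180°: 206 + 180 = 386 → 386 − 360 = 26°
square ↑ +90°: 26 + 90 = 116°
triadic ↓ −120°: 116 − 120 = -4 → -4 + 360 = 356°
square ↑ +90°: 356 + 90 = 446 → 446 − 360 = 86°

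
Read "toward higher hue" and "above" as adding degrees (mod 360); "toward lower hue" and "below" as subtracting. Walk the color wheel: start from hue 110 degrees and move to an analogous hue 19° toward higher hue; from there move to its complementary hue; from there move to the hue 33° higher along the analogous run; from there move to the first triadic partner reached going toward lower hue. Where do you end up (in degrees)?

222°

+19° (analog 19° ↑): 110 + 19 = 129°
+180° (complement): 129 + 180 = 309°
+33° (analog 33° ↑): 309 + 33 = 342°
−120° (triadic ↓): 342 − 120 = 222°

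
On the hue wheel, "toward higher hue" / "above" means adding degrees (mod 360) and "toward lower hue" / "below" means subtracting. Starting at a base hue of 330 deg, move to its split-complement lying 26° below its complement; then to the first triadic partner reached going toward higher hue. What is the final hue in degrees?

split-comp 26° ↓ +154°: 330 + 154 = 484 → 484 − 360 = 124°
triadic ↑ +120°: 124 + 120 = 244°

244°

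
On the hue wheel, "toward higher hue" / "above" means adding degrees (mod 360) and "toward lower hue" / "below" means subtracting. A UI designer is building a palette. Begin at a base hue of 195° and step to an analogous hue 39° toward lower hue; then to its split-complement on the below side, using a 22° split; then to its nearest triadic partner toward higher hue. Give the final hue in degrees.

74°

195 − 39 = 156°   (analog 39° ↓)
156 + 158 = 314°   (split-comp 22° ↓)
314 + 120 = 434 → 434 − 360 = 74°   (triadic ↑)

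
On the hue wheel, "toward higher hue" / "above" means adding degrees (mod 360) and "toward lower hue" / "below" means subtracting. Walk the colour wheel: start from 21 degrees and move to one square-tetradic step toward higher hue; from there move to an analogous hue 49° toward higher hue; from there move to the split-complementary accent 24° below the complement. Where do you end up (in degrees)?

316°

+90° (square ↑): 21 + 90 = 111°
+49° (analog 49° ↑): 111 + 49 = 160°
+156° (split-comp 24° ↓): 160 + 156 = 316°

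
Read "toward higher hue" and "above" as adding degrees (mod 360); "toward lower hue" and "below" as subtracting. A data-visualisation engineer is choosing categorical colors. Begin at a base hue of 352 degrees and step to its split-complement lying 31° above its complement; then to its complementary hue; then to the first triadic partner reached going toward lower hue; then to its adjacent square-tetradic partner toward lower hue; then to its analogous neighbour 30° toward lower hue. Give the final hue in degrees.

143°

split-comp 31° ↑ +211°: 352 + 211 = 563 → 563 − 360 = 203°
complement +180°: 203 + 180 = 383 → 383 − 360 = 23°
triadic ↓ −120°: 23 − 120 = -97 → -97 + 360 = 263°
square ↓ −90°: 263 − 90 = 173°
analog 30° ↓ −30°: 173 − 30 = 143°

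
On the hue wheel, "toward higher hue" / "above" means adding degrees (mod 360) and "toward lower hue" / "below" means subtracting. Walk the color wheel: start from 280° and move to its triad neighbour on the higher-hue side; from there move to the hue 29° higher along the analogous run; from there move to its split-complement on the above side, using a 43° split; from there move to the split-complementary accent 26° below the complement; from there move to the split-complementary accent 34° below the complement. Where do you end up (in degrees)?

232°

triadic ↑ +120°: 280 + 120 = 400 → 400 − 360 = 40°
analog 29° ↑ +29°: 40 + 29 = 69°
split-comp 43° ↑ +223°: 69 + 223 = 292°
split-comp 26° ↓ +154°: 292 + 154 = 446 → 446 − 360 = 86°
split-comp 34° ↓ +146°: 86 + 146 = 232°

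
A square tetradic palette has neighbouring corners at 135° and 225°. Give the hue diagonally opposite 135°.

A square tetradic scheme places four hues 90° apart; opposite corners are 180° apart.
135 + 180 = 315°

315°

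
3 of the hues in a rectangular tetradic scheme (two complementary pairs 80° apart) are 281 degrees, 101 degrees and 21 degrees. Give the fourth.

201°

A rectangular tetradic uses two complementary pairs 80° apart: offsets 0°, 80°, 180°, 260°.
Among {21°, 101°, 281°}, 101° and 281° are a 180° pair.
The remaining hue 21° needs its own complement: 21 + 180 = 201°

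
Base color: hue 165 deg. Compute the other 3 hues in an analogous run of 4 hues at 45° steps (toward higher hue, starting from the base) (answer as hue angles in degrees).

210°, 255°, and 300°

165 + 45 = 210°
165 + 90 = 255°
165 + 135 = 300°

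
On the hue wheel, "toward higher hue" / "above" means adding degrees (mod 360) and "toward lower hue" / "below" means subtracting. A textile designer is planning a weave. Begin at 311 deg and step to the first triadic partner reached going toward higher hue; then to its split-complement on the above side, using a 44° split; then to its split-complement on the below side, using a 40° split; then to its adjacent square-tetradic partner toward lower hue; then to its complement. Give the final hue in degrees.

165°

triadic ↑ +120°: 311 + 120 = 431 → 431 − 360 = 71°
split-comp 44° ↑ +224°: 71 + 224 = 295°
split-comp 40° ↓ +140°: 295 + 140 = 435 → 435 − 360 = 75°
square ↓ −90°: 75 − 90 = -15 → -15 + 360 = 345°
complement +180°: 345 + 180 = 525 → 525 − 360 = 165°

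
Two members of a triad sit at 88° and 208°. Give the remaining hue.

328°

A triad spaces three hues 120° apart.
The full set is {88°, 208°, 328°}.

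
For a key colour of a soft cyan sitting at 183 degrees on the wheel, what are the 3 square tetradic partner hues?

273°, 3°, and 93°

A square tetradic scheme places four hues every 90°.
183 + 90 = 273°
183 + 180 = 363 → 363 − 360 = 3°
183 + 270 = 453 → 453 − 360 = 93°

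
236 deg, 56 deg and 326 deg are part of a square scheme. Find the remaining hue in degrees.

146°

A square tetradic scheme places four hues every 90°.
The full set through 56° is {56°, 146°, 236°, 326°}.
Given {56°, 236°, 326°}, the missing hue is 146°.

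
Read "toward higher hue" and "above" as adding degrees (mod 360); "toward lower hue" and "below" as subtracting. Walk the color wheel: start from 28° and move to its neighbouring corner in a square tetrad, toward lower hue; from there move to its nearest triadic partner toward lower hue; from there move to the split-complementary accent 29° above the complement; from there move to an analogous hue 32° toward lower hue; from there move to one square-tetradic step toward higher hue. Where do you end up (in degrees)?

85°

square ↓ −90°: 28 − 90 = -62 → -62 + 360 = 298°
triadic ↓ −120°: 298 − 120 = 178°
split-comp 29° ↑ +209°: 178 + 209 = 387 → 387 − 360 = 27°
analog 32° ↓ −32°: 27 − 32 = -5 → -5 + 360 = 355°
square ↑ +90°: 355 + 90 = 445 → 445 − 360 = 85°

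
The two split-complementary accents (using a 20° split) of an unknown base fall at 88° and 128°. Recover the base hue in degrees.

288°

The accents sit 20° either side of the complement, so the complement is their short-arc midpoint on the wheel.
Short-arc midpoint of 88° and 128°: 108°.
Base is 180° from the complement: 108 − 180 = -72 → -72 + 360 = 288°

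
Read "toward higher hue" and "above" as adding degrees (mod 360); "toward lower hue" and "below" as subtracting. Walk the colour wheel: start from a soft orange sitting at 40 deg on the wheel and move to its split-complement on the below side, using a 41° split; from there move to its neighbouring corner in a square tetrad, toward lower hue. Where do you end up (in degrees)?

+139° (split-comp 41° ↓): 40 + 139 = 179°
−90° (square ↓): 179 − 90 = 89°

89°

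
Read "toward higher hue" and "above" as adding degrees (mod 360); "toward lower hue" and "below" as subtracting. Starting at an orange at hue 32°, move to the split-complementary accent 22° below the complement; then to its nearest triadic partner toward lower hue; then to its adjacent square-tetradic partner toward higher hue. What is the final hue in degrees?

160°

split-comp 22° ↓ +158°: 32 + 158 = 190°
triadic ↓ −120°: 190 − 120 = 70°
square ↑ +90°: 70 + 90 = 160°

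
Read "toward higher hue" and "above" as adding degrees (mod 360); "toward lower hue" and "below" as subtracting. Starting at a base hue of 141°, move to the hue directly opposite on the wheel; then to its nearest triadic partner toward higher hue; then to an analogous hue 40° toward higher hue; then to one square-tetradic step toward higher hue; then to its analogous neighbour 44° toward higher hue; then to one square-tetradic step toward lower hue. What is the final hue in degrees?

+180° (complement): 141 + 180 = 321°
+120° (triadic ↑): 321 + 120 = 441 → 441 − 360 = 81°
+40° (analog 40° ↑): 81 + 40 = 121°
+90° (square ↑): 121 + 90 = 211°
+44° (analog 44° ↑): 211 + 44 = 255°
−90° (square ↓): 255 − 90 = 165°

165°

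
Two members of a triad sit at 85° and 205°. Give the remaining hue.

325°

A triad spaces three hues 120° apart.
The full set is {85°, 205°, 325°}.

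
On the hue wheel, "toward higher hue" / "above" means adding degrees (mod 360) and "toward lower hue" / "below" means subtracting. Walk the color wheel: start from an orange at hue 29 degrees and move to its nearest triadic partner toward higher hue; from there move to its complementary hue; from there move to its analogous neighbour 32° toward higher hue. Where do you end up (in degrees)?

1°

29 + 120 = 149°   (triadic ↑)
149 + 180 = 329°   (complement)
329 + 32 = 361 → 361 − 360 = 1°   (analog 32° ↑)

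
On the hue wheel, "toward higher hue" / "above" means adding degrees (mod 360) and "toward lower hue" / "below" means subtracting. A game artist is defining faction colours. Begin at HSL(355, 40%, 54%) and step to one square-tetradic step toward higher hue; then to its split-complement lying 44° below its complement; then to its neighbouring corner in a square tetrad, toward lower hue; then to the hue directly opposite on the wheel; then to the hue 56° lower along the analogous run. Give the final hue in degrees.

255°

+90° (square ↑): 355 + 90 = 445 → 445 − 360 = 85°
+136° (split-comp 44° ↓): 85 + 136 = 221°
−90° (square ↓): 221 − 90 = 131°
+180° (complement): 131 + 180 = 311°
−56° (analog 56° ↓): 311 − 56 = 255°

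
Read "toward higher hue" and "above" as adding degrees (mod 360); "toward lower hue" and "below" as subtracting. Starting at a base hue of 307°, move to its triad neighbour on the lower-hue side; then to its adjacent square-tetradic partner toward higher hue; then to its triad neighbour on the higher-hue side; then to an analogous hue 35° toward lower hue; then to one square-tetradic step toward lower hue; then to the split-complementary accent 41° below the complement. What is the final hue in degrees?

51°

−120° (triadic ↓): 307 − 120 = 187°
+90° (square ↑): 187 + 90 = 277°
+120° (triadic ↑): 277 + 120 = 397 → 397 − 360 = 37°
−35° (analog 35° ↓): 37 − 35 = 2°
−90° (square ↓): 2 − 90 = -88 → -88 + 360 = 272°
+139° (split-comp 41° ↓): 272 + 139 = 411 → 411 − 360 = 51°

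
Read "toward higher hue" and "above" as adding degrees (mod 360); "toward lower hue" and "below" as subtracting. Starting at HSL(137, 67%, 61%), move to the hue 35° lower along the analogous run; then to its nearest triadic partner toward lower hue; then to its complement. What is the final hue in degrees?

−35° (analog 35° ↓): 137 − 35 = 102°
−120° (triadic ↓): 102 − 120 = -18 → -18 + 360 = 342°
+180° (complement): 342 + 180 = 522 → 522 − 360 = 162°

162°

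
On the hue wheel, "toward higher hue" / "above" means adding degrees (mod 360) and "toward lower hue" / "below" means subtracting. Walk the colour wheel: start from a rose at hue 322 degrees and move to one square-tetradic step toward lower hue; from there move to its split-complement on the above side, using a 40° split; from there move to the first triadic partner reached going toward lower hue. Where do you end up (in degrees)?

square ↓ −90°: 322 − 90 = 232°
split-comp 40° ↑ +220°: 232 + 220 = 452 → 452 − 360 = 92°
triadic ↓ −120°: 92 − 120 = -28 → -28 + 360 = 332°

332°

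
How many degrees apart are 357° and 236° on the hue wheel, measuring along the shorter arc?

|357 − 236| = 121.
121 ≤ 180, so the shorter arc is 121°.

121°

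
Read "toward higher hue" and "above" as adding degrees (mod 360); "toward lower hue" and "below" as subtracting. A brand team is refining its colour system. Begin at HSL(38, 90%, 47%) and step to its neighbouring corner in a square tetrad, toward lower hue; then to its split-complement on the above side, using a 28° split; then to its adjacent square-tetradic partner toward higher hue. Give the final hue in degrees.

246°

38 − 90 = -52 → -52 + 360 = 308°   (square ↓)
308 + 208 = 516 → 516 − 360 = 156°   (split-comp 28° ↑)
156 + 90 = 246°   (square ↑)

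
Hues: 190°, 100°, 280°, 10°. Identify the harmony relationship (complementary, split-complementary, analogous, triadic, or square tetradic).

square tetradic

Sort the hues: 10°, 100°, 190°, 280°.
Successive gaps around the wheel: 90°, 90°, 90°, 90°.
Four hues every 90° form a square tetradic scheme.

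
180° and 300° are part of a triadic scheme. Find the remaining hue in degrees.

A triad places three hues 120° apart.
The full set through 180° is {60°, 180°, 300°}.
Given {180°, 300°}, the missing hue is 60°.

60°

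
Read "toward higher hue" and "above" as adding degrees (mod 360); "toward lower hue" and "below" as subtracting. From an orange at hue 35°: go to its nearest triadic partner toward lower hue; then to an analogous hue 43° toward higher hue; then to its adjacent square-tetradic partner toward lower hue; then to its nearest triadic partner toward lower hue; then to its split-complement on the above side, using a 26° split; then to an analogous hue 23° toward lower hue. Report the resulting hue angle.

triadic ↓ −120°: 35 − 120 = -85 → -85 + 360 = 275°
analog 43° ↑ +43°: 275 + 43 = 318°
square ↓ −90°: 318 − 90 = 228°
triadic ↓ −120°: 228 − 120 = 108°
split-comp 26° ↑ +206°: 108 + 206 = 314°
analog 23° ↓ −23°: 314 − 23 = 291°

291°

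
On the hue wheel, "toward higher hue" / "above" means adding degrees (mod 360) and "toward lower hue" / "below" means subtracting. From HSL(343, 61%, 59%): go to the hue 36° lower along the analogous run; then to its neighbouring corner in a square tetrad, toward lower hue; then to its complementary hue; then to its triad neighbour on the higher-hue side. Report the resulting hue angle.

157°

analog 36° ↓ −36°: 343 − 36 = 307°
square ↓ −90°: 307 − 90 = 217°
complement +180°: 217 + 180 = 397 → 397 − 360 = 37°
triadic ↑ +120°: 37 + 120 = 157°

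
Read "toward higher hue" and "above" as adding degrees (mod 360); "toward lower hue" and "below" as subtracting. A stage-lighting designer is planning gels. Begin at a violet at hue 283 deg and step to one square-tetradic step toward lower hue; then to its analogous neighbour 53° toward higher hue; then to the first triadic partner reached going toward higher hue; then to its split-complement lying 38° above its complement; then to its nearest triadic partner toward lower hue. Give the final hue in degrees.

283 − 90 = 193°   (square ↓)
193 + 53 = 246°   (analog 53° ↑)
246 + 120 = 366 → 366 − 360 = 6°   (triadic ↑)
6 + 218 = 224°   (split-comp 38° ↑)
224 − 120 = 104°   (triadic ↓)

104°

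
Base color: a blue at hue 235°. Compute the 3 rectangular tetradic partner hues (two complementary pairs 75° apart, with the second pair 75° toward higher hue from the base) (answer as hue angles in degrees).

310°, 55° and 130°

A rectangular tetradic uses two complementary pairs 75° apart: offsets 0°, 75°, 180°, 255°.
235 + 75 = 310°
235 + 180 = 415 → 415 − 360 = 55°
235 + 255 = 490 → 490 − 360 = 130°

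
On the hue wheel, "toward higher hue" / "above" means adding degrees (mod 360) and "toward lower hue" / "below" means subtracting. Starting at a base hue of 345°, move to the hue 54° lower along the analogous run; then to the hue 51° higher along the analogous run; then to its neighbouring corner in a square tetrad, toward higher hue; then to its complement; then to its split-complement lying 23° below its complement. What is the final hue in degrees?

analog 54° ↓ −54°: 345 − 54 = 291°
analog 51° ↑ +51°: 291 + 51 = 342°
square ↑ +90°: 342 + 90 = 432 → 432 − 360 = 72°
complement +180°: 72 + 180 = 252°
split-comp 23° ↓ +157°: 252 + 157 = 409 → 409 − 360 = 49°

49°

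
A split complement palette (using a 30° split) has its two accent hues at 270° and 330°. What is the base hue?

120°

The accents sit 30° either side of the complement, so the complement is their short-arc midpoint on the wheel.
Short-arc midpoint of 270° and 330°: 300°.
Base is 180° from the complement: 300 − 180 = 120°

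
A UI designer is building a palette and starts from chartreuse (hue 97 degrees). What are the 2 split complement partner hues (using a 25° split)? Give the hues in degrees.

Split-complementary hues sit 25° either side of the complement.
Complement of 97 degrees: 97 + 180 = 277°
277 − 25 = 252°
277 + 25 = 302°

252° and 302°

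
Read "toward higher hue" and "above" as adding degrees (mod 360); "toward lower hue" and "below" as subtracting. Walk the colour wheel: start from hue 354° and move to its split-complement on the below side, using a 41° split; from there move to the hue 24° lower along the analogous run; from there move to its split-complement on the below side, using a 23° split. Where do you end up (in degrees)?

266°

split-comp 41° ↓ +139°: 354 + 139 = 493 → 493 − 360 = 133°
analog 24° ↓ −24°: 133 − 24 = 109°
split-comp 23° ↓ +157°: 109 + 157 = 266°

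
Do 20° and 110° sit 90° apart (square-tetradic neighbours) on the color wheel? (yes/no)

Angular distance: |20 − 110| = 90 = 90°.
90° apart (square-tetradic neighbours) requires 90°.

yes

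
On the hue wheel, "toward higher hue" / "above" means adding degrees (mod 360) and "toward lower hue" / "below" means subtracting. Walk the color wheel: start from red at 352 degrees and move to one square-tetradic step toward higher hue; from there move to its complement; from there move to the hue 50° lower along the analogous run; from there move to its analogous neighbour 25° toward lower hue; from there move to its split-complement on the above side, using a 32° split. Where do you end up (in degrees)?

39°

square ↑ +90°: 352 + 90 = 442 → 442 − 360 = 82°
complement +180°: 82 + 180 = 262°
analog 50° ↓ −50°: 262 − 50 = 212°
analog 25° ↓ −25°: 212 − 25 = 187°
split-comp 32° ↑ +212°: 187 + 212 = 399 → 399 − 360 = 39°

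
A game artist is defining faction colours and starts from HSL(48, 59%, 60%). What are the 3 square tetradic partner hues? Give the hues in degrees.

138°, 228°, and 318°

A square tetradic scheme places four hues every 90°.
48 + 90 = 138°
48 + 180 = 228°
48 + 270 = 318°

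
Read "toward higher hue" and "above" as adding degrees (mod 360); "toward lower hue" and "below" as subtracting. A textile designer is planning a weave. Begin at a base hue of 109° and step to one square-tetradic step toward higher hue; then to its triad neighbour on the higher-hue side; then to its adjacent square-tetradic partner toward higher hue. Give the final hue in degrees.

49°

109 + 90 = 199°   (square ↑)
199 + 120 = 319°   (triadic ↑)
319 + 90 = 409 → 409 − 360 = 49°   (square ↑)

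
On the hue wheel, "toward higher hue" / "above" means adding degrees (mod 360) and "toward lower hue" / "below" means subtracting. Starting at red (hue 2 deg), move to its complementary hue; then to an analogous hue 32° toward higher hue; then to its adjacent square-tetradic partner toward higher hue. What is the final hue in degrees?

complement +180°: 2 + 180 = 182°
analog 32° ↑ +32°: 182 + 32 = 214°
square ↑ +90°: 214 + 90 = 304°

304°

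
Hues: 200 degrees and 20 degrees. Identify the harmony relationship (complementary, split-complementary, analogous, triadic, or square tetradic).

complementary

Sort the hues: 20°, 200°.
Successive gaps around the wheel: 180°, 180°.
Two hues 180° apart are complementary.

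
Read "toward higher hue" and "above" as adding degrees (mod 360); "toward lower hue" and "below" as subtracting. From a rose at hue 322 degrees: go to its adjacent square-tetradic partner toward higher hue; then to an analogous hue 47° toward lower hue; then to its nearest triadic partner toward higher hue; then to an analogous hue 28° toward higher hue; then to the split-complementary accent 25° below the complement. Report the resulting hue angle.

square ↑ +90°: 322 + 90 = 412 → 412 − 360 = 52°
analog 47° ↓ −47°: 52 − 47 = 5°
triadic ↑ +120°: 5 + 120 = 125°
analog 28° ↑ +28°: 125 + 28 = 153°
split-comp 25° ↓ +155°: 153 + 155 = 308°

308°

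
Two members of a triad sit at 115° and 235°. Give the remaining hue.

355°

A triad spaces three hues 120° apart.
The full set is {115°, 235°, 355°}.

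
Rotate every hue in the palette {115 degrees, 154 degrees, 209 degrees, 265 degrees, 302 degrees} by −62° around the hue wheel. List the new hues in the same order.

115 − 62 = 53°
154 − 62 = 92°
209 − 62 = 147°
265 − 62 = 203°
302 − 62 = 240°

53°, 92°, 147°, 203°, 240°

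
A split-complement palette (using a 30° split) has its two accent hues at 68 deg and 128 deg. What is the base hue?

The accents sit 30° either side of the complement, so the complement is their short-arc midpoint on the wheel.
Short-arc midpoint of 68° and 128°: 98°.
Base is 180° from the complement: 98 − 180 = -82 → -82 + 360 = 278°

278°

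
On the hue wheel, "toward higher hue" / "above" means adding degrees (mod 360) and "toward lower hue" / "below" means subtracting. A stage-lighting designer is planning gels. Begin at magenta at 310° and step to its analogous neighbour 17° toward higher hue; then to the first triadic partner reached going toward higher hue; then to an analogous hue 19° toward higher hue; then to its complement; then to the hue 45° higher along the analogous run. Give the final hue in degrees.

analog 17° ↑ +17°: 310 + 17 = 327°
triadic ↑ +120°: 327 + 120 = 447 → 447 − 360 = 87°
analog 19° ↑ +19°: 87 + 19 = 106°
complement +180°: 106 + 180 = 286°
analog 45° ↑ +45°: 286 + 45 = 331°

331°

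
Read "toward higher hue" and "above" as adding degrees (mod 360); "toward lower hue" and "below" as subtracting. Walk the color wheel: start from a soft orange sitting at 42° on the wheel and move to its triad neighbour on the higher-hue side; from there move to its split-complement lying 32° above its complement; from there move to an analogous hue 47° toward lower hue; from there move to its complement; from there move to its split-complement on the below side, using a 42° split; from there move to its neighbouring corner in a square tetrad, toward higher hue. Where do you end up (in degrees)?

42 + 120 = 162°   (triadic ↑)
162 + 212 = 374 → 374 − 360 = 14°   (split-comp 32° ↑)
14 − 47 = -33 → -33 + 360 = 327°   (analog 47° ↓)
327 + 180 = 507 → 507 − 360 = 147°   (complement)
147 + 138 = 285°   (split-comp 42° ↓)
285 + 90 = 375 → 375 − 360 = 15°   (square ↑)

15°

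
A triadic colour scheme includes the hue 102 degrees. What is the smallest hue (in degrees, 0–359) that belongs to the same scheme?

102°

A triad places three hues 120° apart.
The full set through 102° is {102°, 222°, 342°}.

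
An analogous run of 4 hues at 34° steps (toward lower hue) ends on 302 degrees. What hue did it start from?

44°

3 steps of 34° (toward lower hue) give a net shift of −102°.
Start = end − shift: 302 + 102 = 404 → 404 − 360 = 44°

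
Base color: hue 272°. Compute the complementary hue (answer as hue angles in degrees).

The complement sits 180° across the wheel.
272 + 180 = 452 → 452 − 360 = 92°

92°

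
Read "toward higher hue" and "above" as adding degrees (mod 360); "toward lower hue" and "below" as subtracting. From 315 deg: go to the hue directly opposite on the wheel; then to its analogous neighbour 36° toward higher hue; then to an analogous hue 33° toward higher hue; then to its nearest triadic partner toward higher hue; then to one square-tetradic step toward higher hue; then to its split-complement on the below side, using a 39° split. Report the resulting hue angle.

315 + 180 = 495 → 495 − 360 = 135°   (complement)
135 + 36 = 171°   (analog 36° ↑)
171 + 33 = 204°   (analog 33° ↑)
204 + 120 = 324°   (triadic ↑)
324 + 90 = 414 → 414 − 360 = 54°   (square ↑)
54 + 141 = 195°   (split-comp 39° ↓)

195°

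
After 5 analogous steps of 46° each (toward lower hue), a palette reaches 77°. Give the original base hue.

307°

5 steps of 46° (toward lower hue) give a net shift of −230°.
Start = end − shift: 77 + 230 = 307°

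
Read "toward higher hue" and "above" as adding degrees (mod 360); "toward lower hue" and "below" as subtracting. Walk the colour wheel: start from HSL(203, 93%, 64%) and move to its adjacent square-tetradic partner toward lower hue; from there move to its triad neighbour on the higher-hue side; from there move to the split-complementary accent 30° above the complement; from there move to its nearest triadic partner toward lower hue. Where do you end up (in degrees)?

323°

square ↓ −90°: 203 − 90 = 113°
triadic ↑ +120°: 113 + 120 = 233°
split-comp 30° ↑ +210°: 233 + 210 = 443 → 443 − 360 = 83°
triadic ↓ −120°: 83 − 120 = -37 → -37 + 360 = 323°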